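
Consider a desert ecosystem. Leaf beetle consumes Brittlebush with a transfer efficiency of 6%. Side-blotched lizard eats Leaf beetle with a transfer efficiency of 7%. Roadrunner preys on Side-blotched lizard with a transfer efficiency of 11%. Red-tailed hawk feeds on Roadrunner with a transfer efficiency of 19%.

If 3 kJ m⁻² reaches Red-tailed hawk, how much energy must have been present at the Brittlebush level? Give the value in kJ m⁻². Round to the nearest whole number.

Cumulative transfer efficiency: 0.06 × 0.07 × 0.11 × 0.19 = 0.00008778
Brittlebush energy = 3 / 0.00008778 = 34176 kJ m⁻²

34176 kJ m⁻²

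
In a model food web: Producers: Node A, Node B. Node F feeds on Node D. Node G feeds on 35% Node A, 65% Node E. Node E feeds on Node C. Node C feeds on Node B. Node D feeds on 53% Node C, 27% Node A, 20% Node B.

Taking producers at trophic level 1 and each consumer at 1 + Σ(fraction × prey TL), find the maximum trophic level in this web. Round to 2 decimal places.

Node C: 1 + 1 = 2
Node D: 1 + (0.53×2 + 0.27×1 + 0.2×1) = 2.53
Node E: 1 + 2 = 3
Node F: 1 + 2.53 = 3.53
Node G: 1 + (0.35×1 + 0.65×3) = 3.3

3.53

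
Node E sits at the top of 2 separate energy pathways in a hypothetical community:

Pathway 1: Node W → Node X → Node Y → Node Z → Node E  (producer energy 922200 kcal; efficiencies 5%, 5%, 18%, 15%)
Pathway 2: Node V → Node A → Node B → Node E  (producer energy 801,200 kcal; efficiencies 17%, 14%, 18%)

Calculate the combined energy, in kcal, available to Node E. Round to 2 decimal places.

Pathway 1: 922200 × 0.05 × 0.05 × 0.18 × 0.15 = 62.2485 kcal
Pathway 2: 801200 × 0.17 × 0.14 × 0.18 = 3432.3408 kcal
Total at Node E: 62.2485 + 3432.3408 = 3494.5893 kcal

3494.59 kcal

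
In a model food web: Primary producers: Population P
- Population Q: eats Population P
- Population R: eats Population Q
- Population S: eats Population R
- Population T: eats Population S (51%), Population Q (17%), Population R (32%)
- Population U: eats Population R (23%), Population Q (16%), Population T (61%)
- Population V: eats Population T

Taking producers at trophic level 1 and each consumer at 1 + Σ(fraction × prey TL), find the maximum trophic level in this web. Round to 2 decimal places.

5.34

Population Q: 1 + 1 = 2
Population R: 1 + 2 = 3
Population S: 1 + 3 = 4
Population T: 1 + (0.51×4 + 0.17×2 + 0.32×3) = 4.34
Population U: 1 + (0.23×3 + 0.16×2 + 0.61×4.34) = 4.6574
Population V: 1 + 4.34 = 5.34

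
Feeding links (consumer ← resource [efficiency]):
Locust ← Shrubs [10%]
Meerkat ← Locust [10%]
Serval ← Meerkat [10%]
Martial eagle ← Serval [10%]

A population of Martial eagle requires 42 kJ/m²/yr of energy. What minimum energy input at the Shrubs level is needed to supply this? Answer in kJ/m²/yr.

420000 kJ/m²/yr

Cumulative transfer efficiency: 0.1 × 0.1 × 0.1 × 0.1 = 0.0001
Shrubs energy = 42 / 0.0001 = 420000 kJ/m²/yr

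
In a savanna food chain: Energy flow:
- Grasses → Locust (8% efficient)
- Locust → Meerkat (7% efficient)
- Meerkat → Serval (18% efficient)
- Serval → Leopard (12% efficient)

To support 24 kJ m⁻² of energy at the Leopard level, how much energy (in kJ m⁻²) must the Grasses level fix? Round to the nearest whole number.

198413 kJ m⁻²

Cumulative transfer efficiency: 0.08 × 0.07 × 0.18 × 0.12 = 0.00012096
Grasses energy = 24 / 0.00012096 = 198413 kJ m⁻²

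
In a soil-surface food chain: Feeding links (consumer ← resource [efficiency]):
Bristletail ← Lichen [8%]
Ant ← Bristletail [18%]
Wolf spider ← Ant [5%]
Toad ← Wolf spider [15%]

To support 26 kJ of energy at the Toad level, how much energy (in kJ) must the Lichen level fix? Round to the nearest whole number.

240741 kJ

Cumulative transfer efficiency: 0.08 × 0.18 × 0.05 × 0.15 = 0.000108
Lichen energy = 26 / 0.000108 = 240741 kJ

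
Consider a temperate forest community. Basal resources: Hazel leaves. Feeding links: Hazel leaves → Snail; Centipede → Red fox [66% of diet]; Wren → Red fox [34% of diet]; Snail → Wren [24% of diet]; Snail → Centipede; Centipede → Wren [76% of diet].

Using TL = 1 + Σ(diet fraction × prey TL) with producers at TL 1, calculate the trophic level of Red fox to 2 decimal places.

4.26

Snail: 1 + 1 = 2
Centipede: 1 + 2 = 3
Wren: 1 + (0.24×2 + 0.76×3) = 3.76
Red fox: 1 + (0.66×3 + 0.34×3.76) = 4.2584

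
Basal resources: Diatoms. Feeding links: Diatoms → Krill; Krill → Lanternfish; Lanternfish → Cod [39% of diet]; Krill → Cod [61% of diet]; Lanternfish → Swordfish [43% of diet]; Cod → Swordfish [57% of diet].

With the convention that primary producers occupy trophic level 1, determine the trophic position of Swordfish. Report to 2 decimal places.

Krill: 1 + 1 = 2
Lanternfish: 1 + 2 = 3
Cod: 1 + (0.39×3 + 0.61×2) = 3.39
Swordfish: 1 + (0.43×3 + 0.57×3.39) = 4.2223

4.22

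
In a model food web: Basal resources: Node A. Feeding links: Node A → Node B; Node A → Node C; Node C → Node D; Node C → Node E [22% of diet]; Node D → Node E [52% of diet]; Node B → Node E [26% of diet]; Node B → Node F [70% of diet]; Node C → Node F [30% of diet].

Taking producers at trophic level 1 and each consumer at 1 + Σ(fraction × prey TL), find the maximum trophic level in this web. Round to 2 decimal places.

Node B: 1 + 1 = 2
Node C: 1 + 1 = 2
Node D: 1 + 2 = 3
Node E: 1 + (0.22×2 + 0.52×3 + 0.26×2) = 3.52
Node F: 1 + (0.7×2 + 0.3×2) = 3

3.52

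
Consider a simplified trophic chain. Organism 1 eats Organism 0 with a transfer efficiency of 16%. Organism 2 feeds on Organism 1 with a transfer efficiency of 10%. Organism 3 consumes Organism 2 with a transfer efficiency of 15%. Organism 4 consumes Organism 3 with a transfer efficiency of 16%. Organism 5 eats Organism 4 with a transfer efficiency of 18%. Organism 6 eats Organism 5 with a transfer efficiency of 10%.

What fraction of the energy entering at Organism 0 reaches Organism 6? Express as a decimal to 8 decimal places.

0.00000691

Product of link efficiencies: 0.16 × 0.1 × 0.15 × 0.16 × 0.18 × 0.1 = 0.000006912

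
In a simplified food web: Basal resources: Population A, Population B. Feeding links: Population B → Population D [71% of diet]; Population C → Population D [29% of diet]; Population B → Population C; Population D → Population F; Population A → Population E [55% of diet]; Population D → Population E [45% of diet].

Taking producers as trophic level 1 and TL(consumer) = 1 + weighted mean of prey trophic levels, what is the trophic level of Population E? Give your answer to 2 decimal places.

Population C: 1 + 1 = 2
Population D: 1 + (0.71×1 + 0.29×2) = 2.29
Population E: 1 + (0.45×2.29 + 0.55×1) = 2.5805
Population F: 1 + 2.29 = 3.29

2.58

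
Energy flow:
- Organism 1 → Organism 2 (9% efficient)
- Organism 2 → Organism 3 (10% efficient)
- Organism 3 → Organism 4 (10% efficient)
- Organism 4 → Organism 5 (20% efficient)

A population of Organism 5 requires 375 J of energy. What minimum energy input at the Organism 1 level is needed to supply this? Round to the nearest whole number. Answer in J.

2083333 J

Cumulative transfer efficiency: 0.09 × 0.1 × 0.1 × 0.2 = 0.00018
Organism 1 energy = 375 / 0.00018 = 2083333 J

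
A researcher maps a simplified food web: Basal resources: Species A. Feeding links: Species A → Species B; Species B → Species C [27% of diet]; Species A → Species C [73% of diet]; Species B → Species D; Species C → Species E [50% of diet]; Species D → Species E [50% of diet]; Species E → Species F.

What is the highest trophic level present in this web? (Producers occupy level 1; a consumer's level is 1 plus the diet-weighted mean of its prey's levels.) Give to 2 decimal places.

4.64

Species B: 1 + 1 = 2
Species C: 1 + (0.27×2 + 0.73×1) = 2.27
Species D: 1 + 2 = 3
Species E: 1 + (0.5×2.27 + 0.5×3) = 3.635
Species F: 1 + 3.635 = 4.635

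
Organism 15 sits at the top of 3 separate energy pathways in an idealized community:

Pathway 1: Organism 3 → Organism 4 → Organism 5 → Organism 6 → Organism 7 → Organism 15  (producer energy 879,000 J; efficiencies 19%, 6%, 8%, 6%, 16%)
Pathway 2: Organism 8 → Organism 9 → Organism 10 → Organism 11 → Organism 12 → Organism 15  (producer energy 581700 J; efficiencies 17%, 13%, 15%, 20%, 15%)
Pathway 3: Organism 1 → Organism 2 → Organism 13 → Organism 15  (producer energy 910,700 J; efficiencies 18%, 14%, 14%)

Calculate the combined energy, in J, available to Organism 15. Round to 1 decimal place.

Pathway 1: 879000 × 0.19 × 0.06 × 0.08 × 0.06 × 0.16 = 7.6958208 J
Pathway 2: 581700 × 0.17 × 0.13 × 0.15 × 0.2 × 0.15 = 57.850065 J
Pathway 3: 910700 × 0.18 × 0.14 × 0.14 = 3212.9496 J
Total at Organism 15: 7.6958208 + 57.850065 + 3212.9496 = 3278.4954858 J

3278.5 J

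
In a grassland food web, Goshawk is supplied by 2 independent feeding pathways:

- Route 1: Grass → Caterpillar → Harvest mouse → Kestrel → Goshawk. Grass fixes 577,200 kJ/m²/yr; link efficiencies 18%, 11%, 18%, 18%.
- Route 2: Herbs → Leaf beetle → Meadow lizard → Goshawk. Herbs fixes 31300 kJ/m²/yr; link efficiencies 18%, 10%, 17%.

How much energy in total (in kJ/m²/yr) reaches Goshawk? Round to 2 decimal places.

466.06 kJ/m²/yr

Route 1: 577200 × 0.18 × 0.11 × 0.18 × 0.18 = 370.285344 kJ/m²/yr
Route 2: 31300 × 0.18 × 0.1 × 0.17 = 95.778 kJ/m²/yr
Total at Goshawk: 370.285344 + 95.778 = 466.063344 kJ/m²/yr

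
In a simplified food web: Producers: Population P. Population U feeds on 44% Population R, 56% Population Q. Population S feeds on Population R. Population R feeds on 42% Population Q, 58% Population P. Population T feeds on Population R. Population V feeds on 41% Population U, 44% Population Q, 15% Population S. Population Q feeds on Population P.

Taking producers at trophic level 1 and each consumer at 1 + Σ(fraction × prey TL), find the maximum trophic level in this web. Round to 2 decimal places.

3.70

Population Q: 1 + 1 = 2
Population R: 1 + (0.42×2 + 0.58×1) = 2.42
Population S: 1 + 2.42 = 3.42
Population T: 1 + 2.42 = 3.42
Population U: 1 + (0.44×2.42 + 0.56×2) = 3.1848
Population V: 1 + (0.41×3.1848 + 0.44×2 + 0.15×3.42) = 3.698768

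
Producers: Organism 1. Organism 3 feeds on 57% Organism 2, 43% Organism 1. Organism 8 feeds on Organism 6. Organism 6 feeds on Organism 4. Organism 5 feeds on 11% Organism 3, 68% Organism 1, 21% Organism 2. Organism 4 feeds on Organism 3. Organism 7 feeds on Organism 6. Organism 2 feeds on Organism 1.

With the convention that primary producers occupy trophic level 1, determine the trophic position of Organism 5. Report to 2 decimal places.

2.38

Organism 2: 1 + 1 = 2
Organism 3: 1 + (0.57×2 + 0.43×1) = 2.57
Organism 4: 1 + 2.57 = 3.57
Organism 5: 1 + (0.11×2.57 + 0.68×1 + 0.21×2) = 2.3827
Organism 6: 1 + 3.57 = 4.57
Organism 7: 1 + 4.57 = 5.57
Organism 8: 1 + 4.57 = 5.57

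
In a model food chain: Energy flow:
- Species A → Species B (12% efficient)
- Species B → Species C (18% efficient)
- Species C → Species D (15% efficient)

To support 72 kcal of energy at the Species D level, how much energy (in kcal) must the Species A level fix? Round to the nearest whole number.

22222 kcal

Cumulative transfer efficiency: 0.12 × 0.18 × 0.15 = 0.00324
Species A energy = 72 / 0.00324 = 22222 kcal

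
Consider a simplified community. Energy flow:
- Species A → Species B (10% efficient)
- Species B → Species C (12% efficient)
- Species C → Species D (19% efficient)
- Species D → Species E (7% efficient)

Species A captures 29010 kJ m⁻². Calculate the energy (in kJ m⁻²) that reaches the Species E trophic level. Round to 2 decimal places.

Species B: 29010 × 0.1 = 2901 kJ m⁻²
Species C: 2901 × 0.12 = 348.12 kJ m⁻²
Species D: 348.12 × 0.19 = 66.1428 kJ m⁻²
Species E: 66.1428 × 0.07 = 4.629996 kJ m⁻²

4.63 kJ m⁻²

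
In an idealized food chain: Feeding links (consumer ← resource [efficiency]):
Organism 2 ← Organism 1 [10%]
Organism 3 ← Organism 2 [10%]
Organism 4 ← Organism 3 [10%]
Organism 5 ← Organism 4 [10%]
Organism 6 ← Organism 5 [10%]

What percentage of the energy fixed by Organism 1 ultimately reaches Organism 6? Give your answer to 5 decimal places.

Product of link efficiencies: 0.1 × 0.1 × 0.1 × 0.1 × 0.1 = 0.00001
As a percentage: 0.00001 × 100 = 0.00100%

0.00100%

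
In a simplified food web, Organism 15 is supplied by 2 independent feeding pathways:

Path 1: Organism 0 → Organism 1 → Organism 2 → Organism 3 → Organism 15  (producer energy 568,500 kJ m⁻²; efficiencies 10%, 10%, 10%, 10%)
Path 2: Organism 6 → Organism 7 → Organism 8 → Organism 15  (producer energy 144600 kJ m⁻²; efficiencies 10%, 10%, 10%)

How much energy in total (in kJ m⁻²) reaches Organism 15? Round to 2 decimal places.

201.45 kJ m⁻²

Path 1: 568500 × 0.1 × 0.1 × 0.1 × 0.1 = 56.85 kJ m⁻²
Path 2: 144600 × 0.1 × 0.1 × 0.1 = 144.6 kJ m⁻²
Total at Organism 15: 56.85 + 144.6 = 201.45 kJ m⁻²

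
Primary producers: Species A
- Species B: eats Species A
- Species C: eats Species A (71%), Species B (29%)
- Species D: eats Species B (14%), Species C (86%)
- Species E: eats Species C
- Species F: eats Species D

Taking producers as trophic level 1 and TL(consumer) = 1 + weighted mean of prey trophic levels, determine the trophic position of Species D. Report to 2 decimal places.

Species B: 1 + 1 = 2
Species C: 1 + (0.71×1 + 0.29×2) = 2.29
Species D: 1 + (0.14×2 + 0.86×2.29) = 3.2494
Species E: 1 + 2.29 = 3.29
Species F: 1 + 3.2494 = 4.2494

3.25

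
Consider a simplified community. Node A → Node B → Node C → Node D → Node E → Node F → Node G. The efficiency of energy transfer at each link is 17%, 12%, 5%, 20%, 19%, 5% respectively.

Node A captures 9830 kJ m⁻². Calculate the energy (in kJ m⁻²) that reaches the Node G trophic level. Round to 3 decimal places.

0.019 kJ m⁻²

Node B: 9830 × 0.17 = 1671.1 kJ m⁻²
Node C: 1671.1 × 0.12 = 200.532 kJ m⁻²
Node D: 200.532 × 0.05 = 10.0266 kJ m⁻²
Node E: 10.0266 × 0.2 = 2.00532 kJ m⁻²
Node F: 2.00532 × 0.19 = 0.3810108 kJ m⁻²
Node G: 0.3810108 × 0.05 = 0.01905054 kJ m⁻²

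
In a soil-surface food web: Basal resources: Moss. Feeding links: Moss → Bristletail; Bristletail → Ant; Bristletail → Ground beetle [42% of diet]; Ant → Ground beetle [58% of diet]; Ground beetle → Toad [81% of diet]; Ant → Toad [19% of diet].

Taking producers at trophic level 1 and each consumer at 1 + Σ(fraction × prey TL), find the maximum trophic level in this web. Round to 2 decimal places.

4.47

Bristletail: 1 + 1 = 2
Ant: 1 + 2 = 3
Ground beetle: 1 + (0.42×2 + 0.58×3) = 3.58
Toad: 1 + (0.81×3.58 + 0.19×3) = 4.4698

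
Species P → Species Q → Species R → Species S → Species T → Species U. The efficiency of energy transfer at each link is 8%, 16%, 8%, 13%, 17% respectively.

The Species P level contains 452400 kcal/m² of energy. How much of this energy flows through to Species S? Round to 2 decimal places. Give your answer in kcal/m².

Species Q: 452400 × 0.08 = 36192 kcal/m²
Species R: 36192 × 0.16 = 5790.72 kcal/m²
Species S: 5790.72 × 0.08 = 463.2576 kcal/m²

463.26 kcal/m²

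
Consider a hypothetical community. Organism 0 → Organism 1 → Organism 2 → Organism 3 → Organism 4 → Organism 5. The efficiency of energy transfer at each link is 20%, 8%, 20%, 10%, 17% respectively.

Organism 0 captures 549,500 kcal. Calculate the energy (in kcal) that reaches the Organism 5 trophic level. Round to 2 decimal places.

29.89 kcal

Organism 1: 549500 × 0.2 = 109900 kcal
Organism 2: 109900 × 0.08 = 8792 kcal
Organism 3: 8792 × 0.2 = 1758.4 kcal
Organism 4: 1758.4 × 0.1 = 175.84 kcal
Organism 5: 175.84 × 0.17 = 29.8928 kcal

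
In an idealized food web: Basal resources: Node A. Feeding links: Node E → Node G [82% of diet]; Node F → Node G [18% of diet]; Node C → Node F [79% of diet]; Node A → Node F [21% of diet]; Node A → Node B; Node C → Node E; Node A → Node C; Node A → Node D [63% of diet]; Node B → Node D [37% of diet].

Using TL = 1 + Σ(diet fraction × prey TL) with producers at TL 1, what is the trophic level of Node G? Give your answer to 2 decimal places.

Node B: 1 + 1 = 2
Node C: 1 + 1 = 2
Node D: 1 + (0.37×2 + 0.63×1) = 2.37
Node E: 1 + 2 = 3
Node F: 1 + (0.79×2 + 0.21×1) = 2.79
Node G: 1 + (0.82×3 + 0.18×2.79) = 3.9622

3.96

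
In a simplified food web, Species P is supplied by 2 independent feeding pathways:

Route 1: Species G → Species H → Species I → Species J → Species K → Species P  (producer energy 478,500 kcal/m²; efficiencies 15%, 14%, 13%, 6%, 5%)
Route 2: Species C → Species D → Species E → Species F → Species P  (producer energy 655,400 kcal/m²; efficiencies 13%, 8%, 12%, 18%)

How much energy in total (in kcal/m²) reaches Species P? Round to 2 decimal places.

Route 1: 478500 × 0.15 × 0.14 × 0.13 × 0.06 × 0.05 = 3.918915 kcal/m²
Route 2: 655400 × 0.13 × 0.08 × 0.12 × 0.18 = 147.229056 kcal/m²
Total at Species P: 3.918915 + 147.229056 = 151.147971 kcal/m²

151.15 kcal/m²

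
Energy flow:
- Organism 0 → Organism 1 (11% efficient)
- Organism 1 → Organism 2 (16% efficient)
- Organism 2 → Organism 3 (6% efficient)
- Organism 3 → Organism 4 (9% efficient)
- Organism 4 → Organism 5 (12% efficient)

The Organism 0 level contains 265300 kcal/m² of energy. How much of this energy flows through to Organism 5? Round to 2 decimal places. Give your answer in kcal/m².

Organism 1: 265300 × 0.11 = 29183 kcal/m²
Organism 2: 29183 × 0.16 = 4669.28 kcal/m²
Organism 3: 4669.28 × 0.06 = 280.1568 kcal/m²
Organism 4: 280.1568 × 0.09 = 25.214112 kcal/m²
Organism 5: 25.214112 × 0.12 = 3.02569344 kcal/m²

3.03 kcal/m²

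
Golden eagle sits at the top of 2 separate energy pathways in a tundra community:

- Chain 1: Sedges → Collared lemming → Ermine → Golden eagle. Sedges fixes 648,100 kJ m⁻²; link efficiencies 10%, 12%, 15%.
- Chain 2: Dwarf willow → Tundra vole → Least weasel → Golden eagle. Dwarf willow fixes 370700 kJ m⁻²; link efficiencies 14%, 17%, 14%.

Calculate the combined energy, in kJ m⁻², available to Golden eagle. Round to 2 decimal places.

2401.75 kJ m⁻²

Chain 1: 648100 × 0.1 × 0.12 × 0.15 = 1166.58 kJ m⁻²
Chain 2: 370700 × 0.14 × 0.17 × 0.14 = 1235.1724 kJ m⁻²
Total at Golden eagle: 1166.58 + 1235.1724 = 2401.7524 kJ m⁻²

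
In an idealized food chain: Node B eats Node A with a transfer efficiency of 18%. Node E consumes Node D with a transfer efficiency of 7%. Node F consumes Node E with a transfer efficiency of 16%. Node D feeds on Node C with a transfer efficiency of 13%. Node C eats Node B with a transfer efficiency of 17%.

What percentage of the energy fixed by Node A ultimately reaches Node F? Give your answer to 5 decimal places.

0.00446%

Product of link efficiencies: 0.18 × 0.17 × 0.13 × 0.07 × 0.16 = 0.0000445536
As a percentage: 0.0000445536 × 100 = 0.00446%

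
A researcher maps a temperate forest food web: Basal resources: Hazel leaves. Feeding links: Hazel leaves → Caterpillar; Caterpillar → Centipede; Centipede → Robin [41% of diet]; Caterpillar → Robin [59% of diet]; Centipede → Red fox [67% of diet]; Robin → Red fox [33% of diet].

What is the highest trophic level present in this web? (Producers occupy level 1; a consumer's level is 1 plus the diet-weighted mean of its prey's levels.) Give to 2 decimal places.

Caterpillar: 1 + 1 = 2
Centipede: 1 + 2 = 3
Robin: 1 + (0.41×3 + 0.59×2) = 3.41
Red fox: 1 + (0.67×3 + 0.33×3.41) = 4.1353

4.14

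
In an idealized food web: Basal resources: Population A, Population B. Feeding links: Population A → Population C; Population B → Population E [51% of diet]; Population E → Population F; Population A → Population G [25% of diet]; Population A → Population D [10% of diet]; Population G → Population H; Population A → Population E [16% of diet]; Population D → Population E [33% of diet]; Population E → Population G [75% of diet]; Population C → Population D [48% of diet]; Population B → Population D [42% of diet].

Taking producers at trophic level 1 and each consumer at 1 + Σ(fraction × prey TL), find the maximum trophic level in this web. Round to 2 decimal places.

Population C: 1 + 1 = 2
Population D: 1 + (0.48×2 + 0.1×1 + 0.42×1) = 2.48
Population E: 1 + (0.51×1 + 0.33×2.48 + 0.16×1) = 2.4884
Population F: 1 + 2.4884 = 3.4884
Population G: 1 + (0.75×2.4884 + 0.25×1) = 3.1163
Population H: 1 + 3.1163 = 4.1163

4.12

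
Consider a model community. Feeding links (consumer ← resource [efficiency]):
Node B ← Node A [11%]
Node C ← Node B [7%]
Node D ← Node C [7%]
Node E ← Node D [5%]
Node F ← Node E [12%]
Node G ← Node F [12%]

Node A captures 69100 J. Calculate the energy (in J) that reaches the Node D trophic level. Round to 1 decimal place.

37.2 J

Node B: 69100 × 0.11 = 7601 J
Node C: 7601 × 0.07 = 532.07 J
Node D: 532.07 × 0.07 = 37.2449 J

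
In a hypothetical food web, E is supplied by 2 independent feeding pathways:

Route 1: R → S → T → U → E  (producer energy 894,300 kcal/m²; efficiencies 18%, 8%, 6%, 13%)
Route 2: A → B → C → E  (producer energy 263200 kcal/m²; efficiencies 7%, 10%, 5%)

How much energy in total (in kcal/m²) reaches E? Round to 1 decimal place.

192.6 kcal/m²

Route 1: 894300 × 0.18 × 0.08 × 0.06 × 0.13 = 100.447776 kcal/m²
Route 2: 263200 × 0.07 × 0.1 × 0.05 = 92.12 kcal/m²
Total at E: 100.447776 + 92.12 = 192.567776 kcal/m²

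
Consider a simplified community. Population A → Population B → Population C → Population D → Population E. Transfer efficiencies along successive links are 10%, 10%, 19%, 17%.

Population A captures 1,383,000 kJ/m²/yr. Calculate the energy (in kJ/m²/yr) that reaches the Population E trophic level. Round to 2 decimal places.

446.71 kJ/m²/yr

Population B: 1383000 × 0.1 = 138300 kJ/m²/yr
Population C: 138300 × 0.1 = 13830 kJ/m²/yr
Population D: 13830 × 0.19 = 2627.7 kJ/m²/yr
Population E: 2627.7 × 0.17 = 446.709 kJ/m²/yr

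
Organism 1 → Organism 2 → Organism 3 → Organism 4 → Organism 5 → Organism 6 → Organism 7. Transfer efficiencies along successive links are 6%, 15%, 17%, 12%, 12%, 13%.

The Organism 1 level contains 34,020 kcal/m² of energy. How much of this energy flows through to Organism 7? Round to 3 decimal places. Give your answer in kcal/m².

0.097 kcal/m²

Organism 2: 34020 × 0.06 = 2041.2 kcal/m²
Organism 3: 2041.2 × 0.15 = 306.18 kcal/m²
Organism 4: 306.18 × 0.17 = 52.0506 kcal/m²
Organism 5: 52.0506 × 0.12 = 6.246072 kcal/m²
Organism 6: 6.246072 × 0.12 = 0.74952864 kcal/m²
Organism 7: 0.74952864 × 0.13 = 0.0974387232 kcal/m²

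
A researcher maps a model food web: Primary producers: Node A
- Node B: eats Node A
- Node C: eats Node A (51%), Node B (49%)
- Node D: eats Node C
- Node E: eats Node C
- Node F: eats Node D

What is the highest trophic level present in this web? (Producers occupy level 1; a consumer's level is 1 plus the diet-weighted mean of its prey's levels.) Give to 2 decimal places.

4.49

Node B: 1 + 1 = 2
Node C: 1 + (0.51×1 + 0.49×2) = 2.49
Node D: 1 + 2.49 = 3.49
Node E: 1 + 2.49 = 3.49
Node F: 1 + 3.49 = 4.49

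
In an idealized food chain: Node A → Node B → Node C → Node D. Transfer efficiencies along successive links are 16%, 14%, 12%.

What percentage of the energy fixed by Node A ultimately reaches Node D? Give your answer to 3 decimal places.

0.269%

Product of link efficiencies: 0.16 × 0.14 × 0.12 = 0.002688
As a percentage: 0.002688 × 100 = 0.269%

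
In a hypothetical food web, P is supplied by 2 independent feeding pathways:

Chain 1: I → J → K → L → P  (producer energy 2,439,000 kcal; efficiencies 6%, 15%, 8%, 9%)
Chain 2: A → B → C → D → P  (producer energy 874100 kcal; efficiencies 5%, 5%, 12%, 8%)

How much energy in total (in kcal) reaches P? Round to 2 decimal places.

179.03 kcal

Chain 1: 2439000 × 0.06 × 0.15 × 0.08 × 0.09 = 158.0472 kcal
Chain 2: 874100 × 0.05 × 0.05 × 0.12 × 0.08 = 20.9784 kcal
Total at P: 158.0472 + 20.9784 = 179.0256 kcal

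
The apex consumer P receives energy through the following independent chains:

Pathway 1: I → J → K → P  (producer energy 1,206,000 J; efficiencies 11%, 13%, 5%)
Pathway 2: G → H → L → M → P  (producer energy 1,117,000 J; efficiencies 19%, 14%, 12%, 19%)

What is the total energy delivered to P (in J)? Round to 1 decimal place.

1539.7 J

Pathway 1: 1206000 × 0.11 × 0.13 × 0.05 = 862.29 J
Pathway 2: 1117000 × 0.19 × 0.14 × 0.12 × 0.19 = 677.43816 J
Total at P: 862.29 + 677.43816 = 1539.72816 J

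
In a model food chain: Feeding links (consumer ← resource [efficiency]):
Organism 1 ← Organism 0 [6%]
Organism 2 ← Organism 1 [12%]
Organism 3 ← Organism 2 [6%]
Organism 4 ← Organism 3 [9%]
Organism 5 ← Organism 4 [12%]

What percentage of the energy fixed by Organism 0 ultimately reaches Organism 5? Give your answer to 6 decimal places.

0.000467%

Product of link efficiencies: 0.06 × 0.12 × 0.06 × 0.09 × 0.12 = 0.0000046656
As a percentage: 0.0000046656 × 100 = 0.000467%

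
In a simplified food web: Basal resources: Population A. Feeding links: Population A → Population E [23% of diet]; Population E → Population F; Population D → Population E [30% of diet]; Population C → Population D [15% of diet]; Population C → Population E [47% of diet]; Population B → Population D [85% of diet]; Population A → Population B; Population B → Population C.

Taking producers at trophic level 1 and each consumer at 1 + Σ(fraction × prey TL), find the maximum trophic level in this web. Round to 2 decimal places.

4.59

Population B: 1 + 1 = 2
Population C: 1 + 2 = 3
Population D: 1 + (0.85×2 + 0.15×3) = 3.15
Population E: 1 + (0.3×3.15 + 0.23×1 + 0.47×3) = 3.585
Population F: 1 + 3.585 = 4.585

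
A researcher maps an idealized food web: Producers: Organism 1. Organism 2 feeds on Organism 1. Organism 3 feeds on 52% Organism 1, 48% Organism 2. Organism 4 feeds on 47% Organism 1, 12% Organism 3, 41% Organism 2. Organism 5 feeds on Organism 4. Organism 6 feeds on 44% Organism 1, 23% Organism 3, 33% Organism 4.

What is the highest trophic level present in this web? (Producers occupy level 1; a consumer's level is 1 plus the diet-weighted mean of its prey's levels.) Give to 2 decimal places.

3.59

Organism 2: 1 + 1 = 2
Organism 3: 1 + (0.52×1 + 0.48×2) = 2.48
Organism 4: 1 + (0.47×1 + 0.12×2.48 + 0.41×2) = 2.5876
Organism 5: 1 + 2.5876 = 3.5876
Organism 6: 1 + (0.44×1 + 0.23×2.48 + 0.33×2.5876) = 2.864308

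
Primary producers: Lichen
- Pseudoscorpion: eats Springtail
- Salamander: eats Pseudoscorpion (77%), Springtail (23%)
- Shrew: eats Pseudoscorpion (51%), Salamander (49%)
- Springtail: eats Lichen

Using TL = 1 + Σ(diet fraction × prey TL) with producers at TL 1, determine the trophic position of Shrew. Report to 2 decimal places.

Springtail: 1 + 1 = 2
Pseudoscorpion: 1 + 2 = 3
Salamander: 1 + (0.77×3 + 0.23×2) = 3.77
Shrew: 1 + (0.51×3 + 0.49×3.77) = 4.3773

4.38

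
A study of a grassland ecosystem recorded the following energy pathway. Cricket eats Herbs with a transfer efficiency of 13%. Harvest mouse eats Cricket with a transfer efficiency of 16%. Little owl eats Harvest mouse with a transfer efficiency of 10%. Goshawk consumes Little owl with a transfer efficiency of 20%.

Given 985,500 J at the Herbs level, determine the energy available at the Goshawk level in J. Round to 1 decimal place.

Cricket: 985500 × 0.13 = 128115 J
Harvest mouse: 128115 × 0.16 = 20498.4 J
Little owl: 20498.4 × 0.1 = 2049.84 J
Goshawk: 2049.84 × 0.2 = 409.968 J

410.0 J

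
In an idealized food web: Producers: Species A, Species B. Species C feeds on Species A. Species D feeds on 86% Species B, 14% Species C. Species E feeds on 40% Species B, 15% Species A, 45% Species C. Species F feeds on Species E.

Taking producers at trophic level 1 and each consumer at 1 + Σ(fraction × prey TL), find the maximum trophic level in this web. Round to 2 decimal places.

3.45

Species C: 1 + 1 = 2
Species D: 1 + (0.86×1 + 0.14×2) = 2.14
Species E: 1 + (0.4×1 + 0.15×1 + 0.45×2) = 2.45
Species F: 1 + 2.45 = 3.45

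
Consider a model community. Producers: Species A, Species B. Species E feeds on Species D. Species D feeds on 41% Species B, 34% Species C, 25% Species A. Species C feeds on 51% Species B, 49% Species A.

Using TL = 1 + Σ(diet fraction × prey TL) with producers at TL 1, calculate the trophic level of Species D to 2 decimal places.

2.34

Species C: 1 + (0.51×1 + 0.49×1) = 2
Species D: 1 + (0.41×1 + 0.34×2 + 0.25×1) = 2.34
Species E: 1 + 2.34 = 3.34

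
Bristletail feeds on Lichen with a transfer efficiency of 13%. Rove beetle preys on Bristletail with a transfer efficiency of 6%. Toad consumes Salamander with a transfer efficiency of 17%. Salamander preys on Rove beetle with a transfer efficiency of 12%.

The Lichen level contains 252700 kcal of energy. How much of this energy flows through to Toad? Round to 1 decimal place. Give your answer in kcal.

40.2 kcal

Bristletail: 252700 × 0.13 = 32851 kcal
Rove beetle: 32851 × 0.06 = 1971.06 kcal
Salamander: 1971.06 × 0.12 = 236.5272 kcal
Toad: 236.5272 × 0.17 = 40.209624 kcal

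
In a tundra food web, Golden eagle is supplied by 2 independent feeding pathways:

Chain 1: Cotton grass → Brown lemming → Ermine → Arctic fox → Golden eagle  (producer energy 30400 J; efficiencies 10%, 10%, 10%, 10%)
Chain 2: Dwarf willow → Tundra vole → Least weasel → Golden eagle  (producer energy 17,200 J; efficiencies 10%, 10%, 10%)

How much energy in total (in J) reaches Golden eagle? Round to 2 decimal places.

20.24 J

Chain 1: 30400 × 0.1 × 0.1 × 0.1 × 0.1 = 3.04 J
Chain 2: 17200 × 0.1 × 0.1 × 0.1 = 17.2 J
Total at Golden eagle: 3.04 + 17.2 = 20.24 J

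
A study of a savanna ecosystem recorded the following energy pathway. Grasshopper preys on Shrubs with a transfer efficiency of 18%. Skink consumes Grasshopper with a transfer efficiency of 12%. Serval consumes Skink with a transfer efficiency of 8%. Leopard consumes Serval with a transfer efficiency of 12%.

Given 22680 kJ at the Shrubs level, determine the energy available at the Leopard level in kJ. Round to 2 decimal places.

4.70 kJ

Grasshopper: 22680 × 0.18 = 4082.4 kJ
Skink: 4082.4 × 0.12 = 489.888 kJ
Serval: 489.888 × 0.08 = 39.19104 kJ
Leopard: 39.19104 × 0.12 = 4.7029248 kJ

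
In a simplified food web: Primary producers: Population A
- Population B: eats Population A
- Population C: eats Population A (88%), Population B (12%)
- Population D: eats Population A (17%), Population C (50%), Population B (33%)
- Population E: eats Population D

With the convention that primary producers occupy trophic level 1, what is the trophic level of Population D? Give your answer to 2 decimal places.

2.89

Population B: 1 + 1 = 2
Population C: 1 + (0.88×1 + 0.12×2) = 2.12
Population D: 1 + (0.17×1 + 0.5×2.12 + 0.33×2) = 2.89
Population E: 1 + 2.89 = 3.89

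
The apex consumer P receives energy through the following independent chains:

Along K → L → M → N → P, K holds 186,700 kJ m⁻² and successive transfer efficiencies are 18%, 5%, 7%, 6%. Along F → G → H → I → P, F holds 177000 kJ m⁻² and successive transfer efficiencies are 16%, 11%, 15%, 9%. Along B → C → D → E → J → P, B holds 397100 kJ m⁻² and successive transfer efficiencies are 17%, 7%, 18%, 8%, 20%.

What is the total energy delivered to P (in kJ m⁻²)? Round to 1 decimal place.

Via K: 186700 × 0.18 × 0.05 × 0.07 × 0.06 = 7.05726 kJ m⁻²
Via F: 177000 × 0.16 × 0.11 × 0.15 × 0.09 = 42.0552 kJ m⁻²
Via B: 397100 × 0.17 × 0.07 × 0.18 × 0.08 × 0.2 = 13.6094112 kJ m⁻²
Total at P: 7.05726 + 42.0552 + 13.6094112 = 62.7218712 kJ m⁻²

62.7 kJ m⁻²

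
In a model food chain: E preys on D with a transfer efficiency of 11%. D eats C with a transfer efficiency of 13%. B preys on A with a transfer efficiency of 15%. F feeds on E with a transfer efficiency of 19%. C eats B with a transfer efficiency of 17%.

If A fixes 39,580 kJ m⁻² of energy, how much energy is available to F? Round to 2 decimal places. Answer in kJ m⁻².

2.74 kJ m⁻²

B: 39580 × 0.15 = 5937 kJ m⁻²
C: 5937 × 0.17 = 1009.29 kJ m⁻²
D: 1009.29 × 0.13 = 131.2077 kJ m⁻²
E: 131.2077 × 0.11 = 14.432847 kJ m⁻²
F: 14.432847 × 0.19 = 2.74224093 kJ m⁻²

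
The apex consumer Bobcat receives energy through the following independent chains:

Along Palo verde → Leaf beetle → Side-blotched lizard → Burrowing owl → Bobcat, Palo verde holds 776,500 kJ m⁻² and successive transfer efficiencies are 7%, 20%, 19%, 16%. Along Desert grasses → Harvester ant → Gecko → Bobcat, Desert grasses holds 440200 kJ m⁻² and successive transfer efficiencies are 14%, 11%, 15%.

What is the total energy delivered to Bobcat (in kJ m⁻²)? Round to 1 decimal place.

Via Palo verde: 776500 × 0.07 × 0.2 × 0.19 × 0.16 = 330.4784 kJ m⁻²
Via Desert grasses: 440200 × 0.14 × 0.11 × 0.15 = 1016.862 kJ m⁻²
Total at Bobcat: 330.4784 + 1016.862 = 1347.3404 kJ m⁻²

1347.3 kJ m⁻²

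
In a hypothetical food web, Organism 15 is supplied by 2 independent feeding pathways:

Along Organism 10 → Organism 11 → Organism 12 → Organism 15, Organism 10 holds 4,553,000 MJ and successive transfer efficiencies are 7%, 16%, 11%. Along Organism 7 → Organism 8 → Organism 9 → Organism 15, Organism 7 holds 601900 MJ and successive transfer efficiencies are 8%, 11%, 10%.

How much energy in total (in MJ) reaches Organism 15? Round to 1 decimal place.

Via Organism 10: 4553000 × 0.07 × 0.16 × 0.11 = 5609.296 MJ
Via Organism 7: 601900 × 0.08 × 0.11 × 0.1 = 529.672 MJ
Total at Organism 15: 5609.296 + 529.672 = 6138.968 MJ

6139.0 MJ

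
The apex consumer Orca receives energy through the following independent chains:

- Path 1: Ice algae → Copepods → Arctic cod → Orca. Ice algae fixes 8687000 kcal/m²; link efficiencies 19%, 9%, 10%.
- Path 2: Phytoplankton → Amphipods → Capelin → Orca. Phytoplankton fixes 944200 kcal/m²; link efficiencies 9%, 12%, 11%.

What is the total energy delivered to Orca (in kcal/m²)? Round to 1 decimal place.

15976.5 kcal/m²

Path 1: 8687000 × 0.19 × 0.09 × 0.1 = 14854.77 kcal/m²
Path 2: 944200 × 0.09 × 0.12 × 0.11 = 1121.7096 kcal/m²
Total at Orca: 14854.77 + 1121.7096 = 15976.4796 kcal/m²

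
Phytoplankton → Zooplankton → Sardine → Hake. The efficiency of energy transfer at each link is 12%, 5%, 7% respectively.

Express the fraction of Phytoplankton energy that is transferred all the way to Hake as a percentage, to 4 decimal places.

Product of link efficiencies: 0.12 × 0.05 × 0.07 = 0.00042
As a percentage: 0.00042 × 100 = 0.0420%

0.0420%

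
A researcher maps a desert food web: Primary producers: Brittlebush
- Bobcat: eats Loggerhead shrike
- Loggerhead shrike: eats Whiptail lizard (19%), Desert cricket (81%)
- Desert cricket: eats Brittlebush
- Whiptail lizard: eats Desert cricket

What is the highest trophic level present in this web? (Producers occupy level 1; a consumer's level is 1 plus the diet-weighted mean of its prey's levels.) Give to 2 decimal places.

4.19

Desert cricket: 1 + 1 = 2
Whiptail lizard: 1 + 2 = 3
Loggerhead shrike: 1 + (0.19×3 + 0.81×2) = 3.19
Bobcat: 1 + 3.19 = 4.19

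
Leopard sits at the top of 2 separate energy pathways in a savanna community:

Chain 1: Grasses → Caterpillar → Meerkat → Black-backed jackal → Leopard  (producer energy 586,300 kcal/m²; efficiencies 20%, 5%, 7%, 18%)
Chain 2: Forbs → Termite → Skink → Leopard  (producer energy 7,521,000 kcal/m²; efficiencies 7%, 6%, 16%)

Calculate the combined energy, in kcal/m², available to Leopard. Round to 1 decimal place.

5128.0 kcal/m²

Chain 1: 586300 × 0.2 × 0.05 × 0.07 × 0.18 = 73.8738 kcal/m²
Chain 2: 7521000 × 0.07 × 0.06 × 0.16 = 5054.112 kcal/m²
Total at Leopard: 73.8738 + 5054.112 = 5127.9858 kcal/m²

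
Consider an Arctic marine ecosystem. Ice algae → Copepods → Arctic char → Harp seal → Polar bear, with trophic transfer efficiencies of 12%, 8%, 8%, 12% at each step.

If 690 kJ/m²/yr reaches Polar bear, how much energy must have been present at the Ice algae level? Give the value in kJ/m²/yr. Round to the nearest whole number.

7486979 kJ/m²/yr

Cumulative transfer efficiency: 0.12 × 0.08 × 0.08 × 0.12 = 0.00009216
Ice algae energy = 690 / 0.00009216 = 7486979 kJ/m²/yr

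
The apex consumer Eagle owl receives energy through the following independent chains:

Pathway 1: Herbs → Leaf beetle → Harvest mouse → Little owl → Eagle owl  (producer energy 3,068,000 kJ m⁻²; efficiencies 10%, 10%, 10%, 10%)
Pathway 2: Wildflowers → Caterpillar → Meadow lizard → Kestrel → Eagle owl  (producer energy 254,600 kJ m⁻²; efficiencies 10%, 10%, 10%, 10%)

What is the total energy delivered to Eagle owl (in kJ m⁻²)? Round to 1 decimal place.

332.3 kJ m⁻²

Pathway 1: 3068000 × 0.1 × 0.1 × 0.1 × 0.1 = 306.8 kJ m⁻²
Pathway 2: 254600 × 0.1 × 0.1 × 0.1 × 0.1 = 25.46 kJ m⁻²
Total at Eagle owl: 306.8 + 25.46 = 332.26 kJ m⁻²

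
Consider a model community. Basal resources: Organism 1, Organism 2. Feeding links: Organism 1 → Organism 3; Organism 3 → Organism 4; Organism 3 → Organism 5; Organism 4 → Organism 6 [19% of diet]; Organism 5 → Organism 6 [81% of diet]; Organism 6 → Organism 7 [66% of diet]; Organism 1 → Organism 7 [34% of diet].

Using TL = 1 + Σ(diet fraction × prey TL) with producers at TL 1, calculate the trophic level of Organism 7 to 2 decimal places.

Organism 3: 1 + 1 = 2
Organism 4: 1 + 2 = 3
Organism 5: 1 + 2 = 3
Organism 6: 1 + (0.19×3 + 0.81×3) = 4
Organism 7: 1 + (0.66×4 + 0.34×1) = 3.98

3.98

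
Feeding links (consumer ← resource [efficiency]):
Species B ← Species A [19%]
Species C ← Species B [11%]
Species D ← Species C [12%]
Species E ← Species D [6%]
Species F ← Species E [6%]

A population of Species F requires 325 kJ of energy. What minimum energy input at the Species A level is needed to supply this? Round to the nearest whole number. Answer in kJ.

35995924 kJ

Cumulative transfer efficiency: 0.19 × 0.11 × 0.12 × 0.06 × 0.06 = 0.0000090288
Species A energy = 325 / 0.0000090288 = 35995924 kJ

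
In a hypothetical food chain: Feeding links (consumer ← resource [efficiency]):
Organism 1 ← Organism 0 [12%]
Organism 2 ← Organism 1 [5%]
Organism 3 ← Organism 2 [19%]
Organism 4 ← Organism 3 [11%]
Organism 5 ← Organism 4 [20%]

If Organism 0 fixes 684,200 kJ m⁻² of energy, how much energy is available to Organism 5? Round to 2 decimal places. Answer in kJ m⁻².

Organism 1: 684200 × 0.12 = 82104 kJ m⁻²
Organism 2: 82104 × 0.05 = 4105.2 kJ m⁻²
Organism 3: 4105.2 × 0.19 = 779.988 kJ m⁻²
Organism 4: 779.988 × 0.11 = 85.79868 kJ m⁻²
Organism 5: 85.79868 × 0.2 = 17.159736 kJ m⁻²

17.16 kJ m⁻²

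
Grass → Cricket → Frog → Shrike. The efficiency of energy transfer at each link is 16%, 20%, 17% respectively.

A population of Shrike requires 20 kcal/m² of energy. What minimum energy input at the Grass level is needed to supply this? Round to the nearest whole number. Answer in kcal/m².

3676 kcal/m²

Cumulative transfer efficiency: 0.16 × 0.2 × 0.17 = 0.00544
Grass energy = 20 / 0.00544 = 3676 kcal/m²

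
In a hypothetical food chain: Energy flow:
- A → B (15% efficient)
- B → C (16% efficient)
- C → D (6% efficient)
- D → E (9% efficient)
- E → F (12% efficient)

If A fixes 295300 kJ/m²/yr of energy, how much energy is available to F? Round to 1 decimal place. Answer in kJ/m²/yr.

4.6 kJ/m²/yr

B: 295300 × 0.15 = 44295 kJ/m²/yr
C: 44295 × 0.16 = 7087.2 kJ/m²/yr
D: 7087.2 × 0.06 = 425.232 kJ/m²/yr
E: 425.232 × 0.09 = 38.27088 kJ/m²/yr
F: 38.27088 × 0.12 = 4.5925056 kJ/m²/yr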